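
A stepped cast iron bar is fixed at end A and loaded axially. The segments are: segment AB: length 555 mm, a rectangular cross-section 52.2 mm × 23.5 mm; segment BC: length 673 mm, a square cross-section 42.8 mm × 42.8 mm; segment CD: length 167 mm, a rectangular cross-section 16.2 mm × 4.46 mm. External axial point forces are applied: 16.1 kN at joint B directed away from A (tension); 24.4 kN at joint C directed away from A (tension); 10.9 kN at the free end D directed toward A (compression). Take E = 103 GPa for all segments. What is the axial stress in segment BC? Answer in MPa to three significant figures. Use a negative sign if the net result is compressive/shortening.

Internal axial forces (sectioning from the free end, tension +): N_CD = -10.9 kN, N_BC = 13.5 kN, N_AB = 29.6 kN.
A_BC = 1832 mm².
σ_BC = N_BC/A_BC = 13500/1832 = 7.37 MPa.

7.37 MPa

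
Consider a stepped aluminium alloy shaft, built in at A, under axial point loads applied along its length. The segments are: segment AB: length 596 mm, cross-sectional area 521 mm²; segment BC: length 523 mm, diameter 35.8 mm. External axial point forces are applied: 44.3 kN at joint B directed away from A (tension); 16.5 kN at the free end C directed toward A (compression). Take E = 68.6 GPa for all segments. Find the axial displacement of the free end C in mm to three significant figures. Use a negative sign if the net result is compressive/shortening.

0.339 mm

Internal axial forces (sectioning from the free end, tension +): N_BC = -16.5 kN, N_AB = 27.8 kN.
A_BC = 1007 mm².
δ_AB = 27800·596/(521·68600) = 0.4636 mm
δ_BC = -16500·523/(1007·68600) = -0.125 mm
δ = Σδ_i = 0.3386 mm.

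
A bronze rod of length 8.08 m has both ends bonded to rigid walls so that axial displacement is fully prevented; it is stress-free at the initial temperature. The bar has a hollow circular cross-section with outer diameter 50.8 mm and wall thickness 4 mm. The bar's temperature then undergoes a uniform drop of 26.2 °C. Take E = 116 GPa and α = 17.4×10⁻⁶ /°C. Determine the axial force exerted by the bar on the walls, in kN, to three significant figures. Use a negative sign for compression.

31.1 kN

Free thermal expansion αLΔT = 17.4e-6 · 8080 · -26.2 = -3.684 mm.
The walls impose strain ε = −(-3.684)/8080 = 4.5588e-04; σ = Eε = 116000 · 4.5588e-04 = 52.88 MPa.
Wall reaction R = σ·A = 52.88·588.1 = 31100 N = 31.1 kN.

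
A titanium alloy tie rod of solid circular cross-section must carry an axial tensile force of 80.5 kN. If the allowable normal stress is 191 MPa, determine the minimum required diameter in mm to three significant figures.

Required area A ≥ P/σ_allow = 80500/191 = 421.5 mm².
For a solid circular section, d ≥ √(4A/π) = 23.17 mm.

23.2 mm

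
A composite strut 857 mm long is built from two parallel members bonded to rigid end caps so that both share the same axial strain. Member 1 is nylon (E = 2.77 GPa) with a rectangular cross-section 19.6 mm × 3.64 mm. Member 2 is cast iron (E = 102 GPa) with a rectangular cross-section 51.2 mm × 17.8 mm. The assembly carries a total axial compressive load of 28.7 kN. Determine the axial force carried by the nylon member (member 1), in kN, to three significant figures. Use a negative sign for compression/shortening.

-0.0609 kN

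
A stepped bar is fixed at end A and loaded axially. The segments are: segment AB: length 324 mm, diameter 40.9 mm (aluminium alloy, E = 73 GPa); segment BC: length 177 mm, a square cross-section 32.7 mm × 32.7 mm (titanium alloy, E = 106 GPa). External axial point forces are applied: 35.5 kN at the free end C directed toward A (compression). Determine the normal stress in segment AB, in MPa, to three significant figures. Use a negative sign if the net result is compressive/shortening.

Internal axial forces (sectioning from the free end, tension +): N_BC = -35.5 kN, N_AB = -35.5 kN.
A_AB = 1314 mm².
σ_AB = N_AB/A_AB = -35500/1314 = -27.02 MPa.

-27.0 MPa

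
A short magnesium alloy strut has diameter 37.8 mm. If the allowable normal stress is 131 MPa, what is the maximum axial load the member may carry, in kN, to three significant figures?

147 kN

A = 1122 mm².
P_max = σ_allow · A = 131 · 1122 = 147000 N = 147 kN.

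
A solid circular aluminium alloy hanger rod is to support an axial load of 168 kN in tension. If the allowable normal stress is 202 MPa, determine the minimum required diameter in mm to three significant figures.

32.5 mm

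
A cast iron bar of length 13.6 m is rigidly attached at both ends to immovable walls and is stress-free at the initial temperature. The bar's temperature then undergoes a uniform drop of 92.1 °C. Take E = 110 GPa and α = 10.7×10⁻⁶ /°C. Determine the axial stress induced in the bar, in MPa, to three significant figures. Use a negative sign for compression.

Free thermal expansion αLΔT = 10.7e-6 · 13600 · -92.1 = -13.4 mm.
The walls impose strain ε = −(-13.4)/13600 = 9.8547e-04; σ = Eε = 110000 · 9.8547e-04 = 108.4 MPa.

108 MPa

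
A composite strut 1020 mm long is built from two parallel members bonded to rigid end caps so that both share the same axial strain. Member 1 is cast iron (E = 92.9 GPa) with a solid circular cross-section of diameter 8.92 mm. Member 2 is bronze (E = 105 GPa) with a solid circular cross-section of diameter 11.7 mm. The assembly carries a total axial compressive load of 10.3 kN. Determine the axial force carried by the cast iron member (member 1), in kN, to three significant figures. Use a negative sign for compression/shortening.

-3.50 kN

A_1 = 62.49 mm².
A_2 = 107.5 mm².
Equal strain + equilibrium ⇒ each member carries load in proportion to AE: A₁E₁ = 5805000 N, A₂E₂ = 11290000 N, ΣAE = 17090000 N.
F₁ = P·A₁E₁/ΣAE = -10300·5805000/17090000 = -3498 N.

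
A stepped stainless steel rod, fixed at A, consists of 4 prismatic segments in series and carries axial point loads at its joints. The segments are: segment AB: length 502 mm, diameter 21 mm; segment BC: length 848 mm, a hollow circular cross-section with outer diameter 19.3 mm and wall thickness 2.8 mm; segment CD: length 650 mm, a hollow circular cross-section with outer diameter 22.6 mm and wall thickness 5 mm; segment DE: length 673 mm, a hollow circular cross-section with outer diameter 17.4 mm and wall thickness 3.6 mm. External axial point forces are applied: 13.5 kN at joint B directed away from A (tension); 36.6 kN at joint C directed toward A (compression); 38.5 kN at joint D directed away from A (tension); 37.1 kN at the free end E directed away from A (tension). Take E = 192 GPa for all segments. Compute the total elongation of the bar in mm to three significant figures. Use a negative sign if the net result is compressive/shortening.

3.34 mm

Internal axial forces (sectioning from the free end, tension +): N_DE = 37.1 kN, N_CD = 75.6 kN, N_BC = 39 kN, N_AB = 52.5 kN.
A_AB = 346.4 mm².
A_BC = 145.1 mm².
A_CD = 276.5 mm².
A_DE = 156.1 mm².
δ_AB = 52500·502/(346.4·192000) = 0.3963 mm
δ_BC = 39000·848/(145.1·192000) = 1.187 mm
δ_CD = 75600·650/(276.5·192000) = 0.9258 mm
δ_DE = 37100·673/(156.1·192000) = 0.8332 mm
δ = Σδ_i = 3.342 mm.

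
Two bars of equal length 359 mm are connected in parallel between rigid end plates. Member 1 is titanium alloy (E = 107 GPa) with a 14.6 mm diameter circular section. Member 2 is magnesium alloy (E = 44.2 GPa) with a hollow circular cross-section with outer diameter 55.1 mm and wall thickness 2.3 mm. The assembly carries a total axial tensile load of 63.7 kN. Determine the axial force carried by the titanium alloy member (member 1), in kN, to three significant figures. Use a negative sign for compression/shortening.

32.8 kN

A_1 = 167.4 mm².
A_2 = 381.5 mm².
Equal strain + equilibrium ⇒ each member carries load in proportion to AE: A₁E₁ = 17910000 N, A₂E₂ = 16860000 N, ΣAE = 34780000 N.
F₁ = P·A₁E₁/ΣAE = 63700·17910000/34780000 = 32810 N.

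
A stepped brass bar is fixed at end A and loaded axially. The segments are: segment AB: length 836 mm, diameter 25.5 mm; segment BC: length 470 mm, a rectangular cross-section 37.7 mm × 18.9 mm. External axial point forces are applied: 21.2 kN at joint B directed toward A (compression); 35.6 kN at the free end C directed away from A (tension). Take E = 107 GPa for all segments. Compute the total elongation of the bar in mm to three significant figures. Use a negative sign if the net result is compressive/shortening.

0.440 mm

Internal axial forces (sectioning from the free end, tension +): N_BC = 35.6 kN, N_AB = 14.4 kN.
A_AB = 510.7 mm².
A_BC = 712.5 mm².
δ_AB = 14400·836/(510.7·107000) = 0.2203 mm
δ_BC = 35600·470/(712.5·107000) = 0.2195 mm
δ = Σδ_i = 0.4398 mm.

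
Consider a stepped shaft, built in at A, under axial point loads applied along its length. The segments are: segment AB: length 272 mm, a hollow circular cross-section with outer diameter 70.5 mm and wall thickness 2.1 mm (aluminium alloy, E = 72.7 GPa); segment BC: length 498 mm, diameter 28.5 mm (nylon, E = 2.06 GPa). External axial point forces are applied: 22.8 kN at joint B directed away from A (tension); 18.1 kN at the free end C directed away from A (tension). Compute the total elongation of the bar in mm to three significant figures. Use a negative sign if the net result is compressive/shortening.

7.20 mm

Internal axial forces (sectioning from the free end, tension +): N_BC = 18.1 kN, N_AB = 40.9 kN.
A_AB = 451.3 mm².
A_BC = 637.9 mm².
δ_AB = 40900·272/(451.3·72700) = 0.3391 mm
δ_BC = 18100·498/(637.9·2060) = 6.859 mm
δ = Σδ_i = 7.198 mm.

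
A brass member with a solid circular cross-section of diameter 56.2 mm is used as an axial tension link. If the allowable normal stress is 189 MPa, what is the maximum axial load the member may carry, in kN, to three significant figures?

469 kN

A = 2481 mm².
P_max = σ_allow · A = 189 · 2481 = 468800 N = 468.8 kN.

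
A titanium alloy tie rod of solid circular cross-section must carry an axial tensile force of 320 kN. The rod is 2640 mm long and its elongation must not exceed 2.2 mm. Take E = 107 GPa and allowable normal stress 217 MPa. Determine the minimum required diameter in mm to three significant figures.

67.6 mm

Required area A ≥ P/σ_allow = 320000/217 = 1475 mm².
For a solid circular section, d ≥ √(4A/π) = 43.33 mm.
Elongation limit: A ≥ PL/(Eδ_allow) = 320000·2640/(107000·2.2) = 3589 mm² ⇒ d ≥ 67.6 mm.
The elongation limit governs.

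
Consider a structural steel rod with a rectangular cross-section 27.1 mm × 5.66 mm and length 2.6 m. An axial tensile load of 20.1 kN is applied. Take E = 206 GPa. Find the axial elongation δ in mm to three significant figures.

1.65 mm

A = 153.4 mm².
δ_mech = NL/(AE) = 20100·2600/(153.4·206000) = 1.654 mm.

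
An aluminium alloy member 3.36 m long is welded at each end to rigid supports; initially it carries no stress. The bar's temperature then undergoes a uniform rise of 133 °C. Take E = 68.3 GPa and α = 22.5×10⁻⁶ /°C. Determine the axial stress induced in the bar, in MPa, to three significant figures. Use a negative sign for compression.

-204 MPa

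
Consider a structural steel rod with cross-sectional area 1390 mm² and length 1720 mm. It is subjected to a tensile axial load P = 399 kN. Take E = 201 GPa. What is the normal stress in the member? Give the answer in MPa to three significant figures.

287 MPa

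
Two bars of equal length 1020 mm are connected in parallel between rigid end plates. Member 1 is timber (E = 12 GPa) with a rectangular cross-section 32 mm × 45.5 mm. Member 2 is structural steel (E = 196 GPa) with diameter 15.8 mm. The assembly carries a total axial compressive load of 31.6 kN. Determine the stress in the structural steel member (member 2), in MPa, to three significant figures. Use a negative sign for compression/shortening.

A_1 = 1456 mm².
A_2 = 196.1 mm².
Equal strain + equilibrium ⇒ each member carries load in proportion to AE: A₁E₁ = 17470000 N, A₂E₂ = 38430000 N, ΣAE = 55900000 N.
σ₂ = P·E₂/ΣAE = -31600·196000/55900000 = -110.8 MPa.

-111 MPa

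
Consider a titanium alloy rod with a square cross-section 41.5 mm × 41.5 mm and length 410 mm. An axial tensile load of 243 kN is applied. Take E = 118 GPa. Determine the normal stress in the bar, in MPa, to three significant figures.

141 MPa

A = 1722 mm².
σ = N/A = 243000/1722 = 141.1 MPa.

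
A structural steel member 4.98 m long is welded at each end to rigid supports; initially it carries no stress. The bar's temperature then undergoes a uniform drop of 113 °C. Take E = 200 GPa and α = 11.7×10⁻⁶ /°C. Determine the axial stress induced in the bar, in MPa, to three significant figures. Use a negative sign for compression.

264 MPa

Free thermal expansion αLΔT = 11.7e-6 · 4980 · -113 = -6.584 mm.
The walls impose strain ε = −(-6.584)/4980 = 1.3221e-03; σ = Eε = 200000 · 1.3221e-03 = 264.4 MPa.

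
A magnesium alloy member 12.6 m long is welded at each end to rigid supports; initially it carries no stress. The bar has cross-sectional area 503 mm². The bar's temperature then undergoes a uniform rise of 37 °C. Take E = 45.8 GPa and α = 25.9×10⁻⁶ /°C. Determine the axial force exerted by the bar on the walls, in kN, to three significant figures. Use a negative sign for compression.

-22.1 kN

Free thermal expansion αLΔT = 25.9e-6 · 12600 · 37 = 12.07 mm.
The walls impose strain ε = −(12.07)/12600 = -9.5830e-04; σ = Eε = 45800 · -9.5830e-04 = -43.89 MPa.
Wall reaction R = σ·A = -43.89·503 = -22080 N = -22.08 kN.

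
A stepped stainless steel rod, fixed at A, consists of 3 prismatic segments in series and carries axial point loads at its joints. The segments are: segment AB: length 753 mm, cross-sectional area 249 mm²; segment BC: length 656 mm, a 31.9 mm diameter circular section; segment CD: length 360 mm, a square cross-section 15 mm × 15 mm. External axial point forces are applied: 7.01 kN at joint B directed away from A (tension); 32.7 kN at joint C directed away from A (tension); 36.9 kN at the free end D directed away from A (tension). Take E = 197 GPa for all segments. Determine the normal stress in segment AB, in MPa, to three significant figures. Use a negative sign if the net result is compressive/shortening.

308 MPa

Internal axial forces (sectioning from the free end, tension +): N_CD = 36.9 kN, N_BC = 69.6 kN, N_AB = 76.61 kN.
σ_AB = N_AB/A_AB = 76610/249 = 307.7 MPa.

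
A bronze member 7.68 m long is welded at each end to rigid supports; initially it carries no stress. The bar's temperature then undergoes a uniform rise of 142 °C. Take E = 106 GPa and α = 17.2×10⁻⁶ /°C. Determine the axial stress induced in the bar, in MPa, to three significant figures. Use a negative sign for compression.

Free thermal expansion αLΔT = 17.2e-6 · 7680 · 142 = 18.76 mm.
The walls impose strain ε = −(18.76)/7680 = -2.4424e-03; σ = Eε = 106000 · -2.4424e-03 = -258.9 MPa.

-259 MPa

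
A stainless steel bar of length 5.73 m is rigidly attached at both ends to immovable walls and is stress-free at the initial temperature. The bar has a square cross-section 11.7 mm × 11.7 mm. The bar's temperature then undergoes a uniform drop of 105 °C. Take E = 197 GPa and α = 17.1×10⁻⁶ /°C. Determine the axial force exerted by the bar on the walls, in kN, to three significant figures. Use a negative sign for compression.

48.4 kN

Free thermal expansion αLΔT = 17.1e-6 · 5730 · -105 = -10.29 mm.
The walls impose strain ε = −(-10.29)/5730 = 1.7955e-03; σ = Eε = 197000 · 1.7955e-03 = 353.7 MPa.
Wall reaction R = σ·A = 353.7·136.9 = 48420 N = 48.42 kN.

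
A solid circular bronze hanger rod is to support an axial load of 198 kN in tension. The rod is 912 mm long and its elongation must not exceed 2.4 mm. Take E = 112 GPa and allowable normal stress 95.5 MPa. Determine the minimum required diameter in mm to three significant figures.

Required area A ≥ P/σ_allow = 198000/95.5 = 2073 mm².
For a solid circular section, d ≥ √(4A/π) = 51.38 mm.
Elongation limit: A ≥ PL/(Eδ_allow) = 198000·912/(112000·2.4) = 671.8 mm² ⇒ d ≥ 29.25 mm.
The stress limit governs.

51.4 mm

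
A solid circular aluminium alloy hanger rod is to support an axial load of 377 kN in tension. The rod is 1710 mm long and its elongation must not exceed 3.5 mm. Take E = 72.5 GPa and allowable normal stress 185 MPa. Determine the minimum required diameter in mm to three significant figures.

Required area A ≥ P/σ_allow = 377000/185 = 2038 mm².
For a solid circular section, d ≥ √(4A/π) = 50.94 mm.
Elongation limit: A ≥ PL/(Eδ_allow) = 377000·1710/(72500·3.5) = 2541 mm² ⇒ d ≥ 56.87 mm.
The elongation limit governs.

56.9 mm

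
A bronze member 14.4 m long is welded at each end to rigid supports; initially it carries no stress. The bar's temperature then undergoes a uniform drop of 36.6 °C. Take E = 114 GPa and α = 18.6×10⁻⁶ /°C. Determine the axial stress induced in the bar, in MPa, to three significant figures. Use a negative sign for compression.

Free thermal expansion αLΔT = 18.6e-6 · 14400 · -36.6 = -9.803 mm.
The walls impose strain ε = −(-9.803)/14400 = 6.8076e-04; σ = Eε = 114000 · 6.8076e-04 = 77.61 MPa.

77.6 MPa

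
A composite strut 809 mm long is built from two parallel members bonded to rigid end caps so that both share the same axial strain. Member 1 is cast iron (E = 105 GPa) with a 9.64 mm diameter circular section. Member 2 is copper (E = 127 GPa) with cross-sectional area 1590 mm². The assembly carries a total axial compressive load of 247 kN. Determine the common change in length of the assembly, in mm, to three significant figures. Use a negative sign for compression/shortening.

A_1 = 72.99 mm².
Equal strain + equilibrium ⇒ each member carries load in proportion to AE: A₁E₁ = 7664000 N, A₂E₂ = 201900000 N, ΣAE = 209600000 N.
δ = PL/ΣAE = -247000·809/209600000 = -0.9534 mm.

-0.953 mm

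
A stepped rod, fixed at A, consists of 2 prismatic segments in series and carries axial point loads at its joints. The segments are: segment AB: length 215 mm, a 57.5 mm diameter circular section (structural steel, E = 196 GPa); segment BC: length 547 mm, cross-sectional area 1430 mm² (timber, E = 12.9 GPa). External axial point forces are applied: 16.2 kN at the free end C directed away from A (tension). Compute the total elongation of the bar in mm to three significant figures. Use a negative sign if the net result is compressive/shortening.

0.487 mm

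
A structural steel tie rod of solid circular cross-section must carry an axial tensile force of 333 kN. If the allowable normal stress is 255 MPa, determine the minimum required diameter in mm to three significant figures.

Required area A ≥ P/σ_allow = 333000/255 = 1306 mm².
For a solid circular section, d ≥ √(4A/π) = 40.78 mm.

40.8 mm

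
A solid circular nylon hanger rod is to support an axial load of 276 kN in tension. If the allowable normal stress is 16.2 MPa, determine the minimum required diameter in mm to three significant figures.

147 mm

Required area A ≥ P/σ_allow = 276000/16.2 = 17040 mm².
For a solid circular section, d ≥ √(4A/π) = 147.3 mm.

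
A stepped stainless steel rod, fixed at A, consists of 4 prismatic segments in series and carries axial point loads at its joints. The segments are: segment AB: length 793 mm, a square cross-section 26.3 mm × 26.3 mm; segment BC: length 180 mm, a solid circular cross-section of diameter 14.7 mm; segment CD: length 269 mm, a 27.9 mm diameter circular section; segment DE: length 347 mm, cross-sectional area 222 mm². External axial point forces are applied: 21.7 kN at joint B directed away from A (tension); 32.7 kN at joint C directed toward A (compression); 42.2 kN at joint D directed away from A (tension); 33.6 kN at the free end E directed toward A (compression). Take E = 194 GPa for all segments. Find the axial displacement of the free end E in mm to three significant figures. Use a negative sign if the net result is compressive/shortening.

Internal axial forces (sectioning from the free end, tension +): N_DE = -33.6 kN, N_CD = 8.6 kN, N_BC = -24.1 kN, N_AB = -2.4 kN.
A_AB = 691.7 mm².
A_BC = 169.7 mm².
A_CD = 611.4 mm².
δ_AB = -2400·793/(691.7·194000) = -0.01418 mm
δ_BC = -24100·180/(169.7·194000) = -0.1318 mm
δ_CD = 8600·269/(611.4·194000) = 0.01951 mm
δ_DE = -33600·347/(222·194000) = -0.2707 mm
δ = Σδ_i = -0.3971 mm.

-0.397 mm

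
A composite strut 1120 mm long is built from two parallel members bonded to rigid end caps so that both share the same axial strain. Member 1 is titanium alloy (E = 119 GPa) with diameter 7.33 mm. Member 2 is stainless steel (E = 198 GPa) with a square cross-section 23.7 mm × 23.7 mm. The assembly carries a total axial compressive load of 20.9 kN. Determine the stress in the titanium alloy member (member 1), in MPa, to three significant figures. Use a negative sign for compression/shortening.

-21.4 MPa

A_1 = 42.2 mm².
A_2 = 561.7 mm².
Equal strain + equilibrium ⇒ each member carries load in proportion to AE: A₁E₁ = 5022000 N, A₂E₂ = 111200000 N, ΣAE = 116200000 N.
σ₁ = P·E₁/ΣAE = -20900·119000/116200000 = -21.4 MPa.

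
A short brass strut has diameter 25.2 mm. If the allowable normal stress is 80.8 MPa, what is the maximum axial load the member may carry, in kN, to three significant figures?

A = 498.8 mm².
P_max = σ_allow · A = 80.8 · 498.8 = 40300 N = 40.3 kN.

40.3 kN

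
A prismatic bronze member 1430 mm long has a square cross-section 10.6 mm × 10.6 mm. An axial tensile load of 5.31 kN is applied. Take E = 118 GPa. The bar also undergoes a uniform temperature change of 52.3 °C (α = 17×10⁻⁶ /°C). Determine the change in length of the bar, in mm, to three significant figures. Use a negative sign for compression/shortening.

A = 112.4 mm².
δ_mech = NL/(AE) = 5310·1430/(112.4·118000) = 0.5727 mm.
δ_thermal = αLΔT = 17e-6·1430·52.3 = 1.271 mm.
δ = δ_mech + δ_thermal = 1.844 mm.

1.84 mm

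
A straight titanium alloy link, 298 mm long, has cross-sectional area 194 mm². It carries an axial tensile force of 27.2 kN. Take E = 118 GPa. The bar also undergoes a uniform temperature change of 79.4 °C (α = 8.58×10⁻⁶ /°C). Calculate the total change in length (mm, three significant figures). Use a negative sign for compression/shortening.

0.557 mm

δ_mech = NL/(AE) = 27200·298/(194·118000) = 0.3541 mm.
δ_thermal = αLΔT = 8.58e-6·298·79.4 = 0.203 mm.
δ = δ_mech + δ_thermal = 0.5571 mm.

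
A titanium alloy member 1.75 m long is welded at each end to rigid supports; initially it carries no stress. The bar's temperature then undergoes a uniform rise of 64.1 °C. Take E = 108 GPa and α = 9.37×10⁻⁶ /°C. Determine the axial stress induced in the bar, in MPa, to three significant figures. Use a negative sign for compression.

-64.9 MPa

Free thermal expansion αLΔT = 9.37e-6 · 1750 · 64.1 = 1.051 mm.
The walls impose strain ε = −(1.051)/1750 = -6.0062e-04; σ = Eε = 108000 · -6.0062e-04 = -64.87 MPa.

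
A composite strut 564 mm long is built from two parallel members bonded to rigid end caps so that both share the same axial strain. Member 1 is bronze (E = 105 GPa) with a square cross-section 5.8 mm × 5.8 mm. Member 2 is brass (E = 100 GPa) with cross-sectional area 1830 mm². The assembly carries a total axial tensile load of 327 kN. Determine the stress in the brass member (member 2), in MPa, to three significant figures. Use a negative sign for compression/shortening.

175 MPa

A_1 = 33.64 mm².
Equal strain + equilibrium ⇒ each member carries load in proportion to AE: A₁E₁ = 3532000 N, A₂E₂ = 183000000 N, ΣAE = 186500000 N.
σ₂ = P·E₂/ΣAE = 327000·100000/186500000 = 175.3 MPa.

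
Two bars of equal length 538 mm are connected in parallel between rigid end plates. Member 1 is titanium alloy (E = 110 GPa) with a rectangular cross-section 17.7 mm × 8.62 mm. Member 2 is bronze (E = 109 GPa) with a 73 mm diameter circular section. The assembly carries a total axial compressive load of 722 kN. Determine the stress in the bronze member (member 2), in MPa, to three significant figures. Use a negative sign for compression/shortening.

A_1 = 152.6 mm².
A_2 = 4185 mm².
Equal strain + equilibrium ⇒ each member carries load in proportion to AE: A₁E₁ = 16780000 N, A₂E₂ = 456200000 N, ΣAE = 473000000 N.
σ₂ = P·E₂/ΣAE = -722000·109000/473000000 = -166.4 MPa.

-166 MPa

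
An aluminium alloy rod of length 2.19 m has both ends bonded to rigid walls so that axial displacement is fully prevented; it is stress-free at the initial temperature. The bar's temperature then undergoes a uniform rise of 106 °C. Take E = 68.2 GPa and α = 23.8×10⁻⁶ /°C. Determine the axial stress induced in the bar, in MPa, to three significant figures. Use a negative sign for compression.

-172 MPa

Free thermal expansion αLΔT = 23.8e-6 · 2190 · 106 = 5.525 mm.
The walls impose strain ε = −(5.525)/2190 = -2.5228e-03; σ = Eε = 68200 · -2.5228e-03 = -172.1 MPa.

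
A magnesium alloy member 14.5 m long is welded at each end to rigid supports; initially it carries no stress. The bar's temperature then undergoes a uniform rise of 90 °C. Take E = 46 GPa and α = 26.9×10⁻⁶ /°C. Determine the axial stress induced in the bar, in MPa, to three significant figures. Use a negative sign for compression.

Free thermal expansion αLΔT = 26.9e-6 · 14500 · 90 = 35.1 mm.
The walls impose strain ε = −(35.1)/14500 = -2.4210e-03; σ = Eε = 46000 · -2.4210e-03 = -111.4 MPa.

-111 MPa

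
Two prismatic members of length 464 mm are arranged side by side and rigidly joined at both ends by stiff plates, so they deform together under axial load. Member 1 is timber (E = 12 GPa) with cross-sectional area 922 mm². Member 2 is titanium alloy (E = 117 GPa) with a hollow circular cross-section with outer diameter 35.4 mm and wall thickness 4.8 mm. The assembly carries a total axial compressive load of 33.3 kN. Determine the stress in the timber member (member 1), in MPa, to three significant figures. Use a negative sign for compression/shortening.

A_2 = 461.4 mm².
Equal strain + equilibrium ⇒ each member carries load in proportion to AE: A₁E₁ = 11060000 N, A₂E₂ = 53990000 N, ΣAE = 65050000 N.
σ₁ = P·E₁/ΣAE = -33300·12000/65050000 = -6.143 MPa.

-6.14 MPa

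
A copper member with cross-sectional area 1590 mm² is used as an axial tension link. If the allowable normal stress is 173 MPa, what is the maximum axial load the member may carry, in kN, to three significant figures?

P_max = σ_allow · A = 173 · 1590 = 275100 N = 275.1 kN.

275 kN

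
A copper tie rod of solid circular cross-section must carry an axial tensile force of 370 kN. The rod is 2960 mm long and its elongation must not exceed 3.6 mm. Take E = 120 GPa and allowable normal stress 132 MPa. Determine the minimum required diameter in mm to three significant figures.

Required area A ≥ P/σ_allow = 370000/132 = 2803 mm².
For a solid circular section, d ≥ √(4A/π) = 59.74 mm.
Elongation limit: A ≥ PL/(Eδ_allow) = 370000·2960/(120000·3.6) = 2535 mm² ⇒ d ≥ 56.81 mm.
The stress limit governs.

59.7 mm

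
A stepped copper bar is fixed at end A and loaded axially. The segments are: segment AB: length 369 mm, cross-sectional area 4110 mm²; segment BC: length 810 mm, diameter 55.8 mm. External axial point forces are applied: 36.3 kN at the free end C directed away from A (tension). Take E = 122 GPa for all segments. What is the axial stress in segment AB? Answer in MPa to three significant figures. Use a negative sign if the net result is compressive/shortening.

Internal axial forces (sectioning from the free end, tension +): N_BC = 36.3 kN, N_AB = 36.3 kN.
σ_AB = N_AB/A_AB = 36300/4110 = 8.832 MPa.

8.83 MPa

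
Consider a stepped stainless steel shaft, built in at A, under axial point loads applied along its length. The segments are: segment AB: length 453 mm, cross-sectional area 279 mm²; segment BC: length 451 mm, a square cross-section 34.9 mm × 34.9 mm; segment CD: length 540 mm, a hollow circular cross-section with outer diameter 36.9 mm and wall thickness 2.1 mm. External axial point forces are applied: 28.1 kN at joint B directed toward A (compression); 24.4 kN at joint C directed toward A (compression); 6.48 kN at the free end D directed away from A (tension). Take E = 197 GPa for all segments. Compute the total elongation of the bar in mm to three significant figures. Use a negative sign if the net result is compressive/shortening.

-0.336 mm

Internal axial forces (sectioning from the free end, tension +): N_CD = 6.48 kN, N_BC = -17.92 kN, N_AB = -46.02 kN.
A_BC = 1218 mm².
A_CD = 229.6 mm².
δ_AB = -46020·453/(279·197000) = -0.3793 mm
δ_BC = -17920·451/(1218·197000) = -0.03368 mm
δ_CD = 6480·540/(229.6·197000) = 0.07737 mm
δ = Σδ_i = -0.3356 mm.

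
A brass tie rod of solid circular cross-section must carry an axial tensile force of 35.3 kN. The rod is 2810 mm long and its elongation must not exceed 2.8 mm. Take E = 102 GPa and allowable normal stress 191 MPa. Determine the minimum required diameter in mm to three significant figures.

21.0 mm

Required area A ≥ P/σ_allow = 35300/191 = 184.8 mm².
For a solid circular section, d ≥ √(4A/π) = 15.34 mm.
Elongation limit: A ≥ PL/(Eδ_allow) = 35300·2810/(102000·2.8) = 347.3 mm² ⇒ d ≥ 21.03 mm.
The elongation limit governs.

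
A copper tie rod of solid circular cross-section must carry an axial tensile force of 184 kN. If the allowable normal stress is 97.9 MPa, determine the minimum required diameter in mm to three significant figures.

48.9 mm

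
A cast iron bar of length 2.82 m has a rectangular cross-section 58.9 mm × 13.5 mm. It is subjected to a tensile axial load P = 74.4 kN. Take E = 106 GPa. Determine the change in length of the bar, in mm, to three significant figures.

2.49 mm

A = 795.1 mm².
δ_mech = NL/(AE) = 74400·2820/(795.1·106000) = 2.489 mm.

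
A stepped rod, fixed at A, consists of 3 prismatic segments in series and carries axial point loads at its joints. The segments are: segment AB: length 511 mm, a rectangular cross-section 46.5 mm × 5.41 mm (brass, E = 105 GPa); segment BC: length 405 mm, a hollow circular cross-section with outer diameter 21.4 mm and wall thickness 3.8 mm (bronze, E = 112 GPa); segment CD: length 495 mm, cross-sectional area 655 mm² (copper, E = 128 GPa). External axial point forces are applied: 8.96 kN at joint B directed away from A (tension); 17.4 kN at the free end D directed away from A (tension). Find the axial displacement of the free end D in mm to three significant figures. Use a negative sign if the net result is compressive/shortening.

Internal axial forces (sectioning from the free end, tension +): N_CD = 17.4 kN, N_BC = 17.4 kN, N_AB = 26.36 kN.
A_AB = 251.6 mm².
A_BC = 210.1 mm².
δ_AB = 26360·511/(251.6·105000) = 0.5099 mm
δ_BC = 17400·405/(210.1·112000) = 0.2995 mm
δ_CD = 17400·495/(655·128000) = 0.1027 mm
δ = Σδ_i = 0.9121 mm.

0.912 mm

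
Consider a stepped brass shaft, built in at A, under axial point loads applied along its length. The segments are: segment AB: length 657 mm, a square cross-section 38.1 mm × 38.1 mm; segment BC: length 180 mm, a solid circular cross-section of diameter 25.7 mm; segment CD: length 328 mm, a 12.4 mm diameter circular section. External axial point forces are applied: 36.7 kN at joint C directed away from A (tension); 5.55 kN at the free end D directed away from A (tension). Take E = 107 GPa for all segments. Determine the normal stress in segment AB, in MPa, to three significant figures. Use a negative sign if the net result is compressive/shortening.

Internal axial forces (sectioning from the free end, tension +): N_CD = 5.55 kN, N_BC = 42.25 kN, N_AB = 42.25 kN.
A_AB = 1452 mm².
σ_AB = N_AB/A_AB = 42250/1452 = 29.11 MPa.

29.1 MPa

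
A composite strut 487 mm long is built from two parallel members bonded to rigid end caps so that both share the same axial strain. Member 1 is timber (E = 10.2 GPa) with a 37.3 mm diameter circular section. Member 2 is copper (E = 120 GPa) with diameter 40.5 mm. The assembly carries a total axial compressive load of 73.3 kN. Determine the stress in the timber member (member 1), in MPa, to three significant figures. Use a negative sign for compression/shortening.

-4.51 MPa

A_1 = 1093 mm².
A_2 = 1288 mm².
Equal strain + equilibrium ⇒ each member carries load in proportion to AE: A₁E₁ = 11150000 N, A₂E₂ = 154600000 N, ΣAE = 165700000 N.
σ₁ = P·E₁/ΣAE = -73300·10200/165700000 = -4.511 MPa.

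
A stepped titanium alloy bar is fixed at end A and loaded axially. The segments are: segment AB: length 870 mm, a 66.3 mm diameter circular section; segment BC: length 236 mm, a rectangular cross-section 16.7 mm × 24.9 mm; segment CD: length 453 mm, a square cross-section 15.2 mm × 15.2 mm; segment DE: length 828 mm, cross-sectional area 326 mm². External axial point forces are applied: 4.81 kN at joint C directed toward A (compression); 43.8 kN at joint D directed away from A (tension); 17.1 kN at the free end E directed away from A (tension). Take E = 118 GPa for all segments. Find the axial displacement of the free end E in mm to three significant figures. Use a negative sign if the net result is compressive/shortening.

1.77 mm

Internal axial forces (sectioning from the free end, tension +): N_DE = 17.1 kN, N_CD = 60.9 kN, N_BC = 56.09 kN, N_AB = 56.09 kN.
A_AB = 3452 mm².
A_BC = 415.8 mm².
A_CD = 231 mm².
δ_AB = 56090·870/(3452·118000) = 0.1198 mm
δ_BC = 56090·236/(415.8·118000) = 0.2698 mm
δ_CD = 60900·453/(231·118000) = 1.012 mm
δ_DE = 17100·828/(326·118000) = 0.3681 mm
δ = Σδ_i = 1.77 mm.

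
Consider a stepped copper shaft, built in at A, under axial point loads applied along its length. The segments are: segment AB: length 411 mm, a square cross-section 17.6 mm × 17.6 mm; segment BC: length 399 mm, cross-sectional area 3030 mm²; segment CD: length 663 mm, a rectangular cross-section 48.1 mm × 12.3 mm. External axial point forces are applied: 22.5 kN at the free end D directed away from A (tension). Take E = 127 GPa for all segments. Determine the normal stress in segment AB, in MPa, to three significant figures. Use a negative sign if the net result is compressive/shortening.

72.6 MPa

Internal axial forces (sectioning from the free end, tension +): N_CD = 22.5 kN, N_BC = 22.5 kN, N_AB = 22.5 kN.
A_AB = 309.8 mm².
σ_AB = N_AB/A_AB = 22500/309.8 = 72.64 MPa.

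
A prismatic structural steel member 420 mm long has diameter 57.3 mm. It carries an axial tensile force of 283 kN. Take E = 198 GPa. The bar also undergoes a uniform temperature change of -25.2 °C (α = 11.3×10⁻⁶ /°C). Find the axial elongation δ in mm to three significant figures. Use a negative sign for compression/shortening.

A = 2579 mm².
δ_mech = NL/(AE) = 283000·420/(2579·198000) = 0.2328 mm.
δ_thermal = αLΔT = 11.3e-6·420·-25.2 = -0.1196 mm.
δ = δ_mech + δ_thermal = 0.1132 mm.

0.113 mm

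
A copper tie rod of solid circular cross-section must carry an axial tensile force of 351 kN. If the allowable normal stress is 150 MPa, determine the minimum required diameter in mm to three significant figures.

Required area A ≥ P/σ_allow = 351000/150 = 2340 mm².
For a solid circular section, d ≥ √(4A/π) = 54.58 mm.

54.6 mm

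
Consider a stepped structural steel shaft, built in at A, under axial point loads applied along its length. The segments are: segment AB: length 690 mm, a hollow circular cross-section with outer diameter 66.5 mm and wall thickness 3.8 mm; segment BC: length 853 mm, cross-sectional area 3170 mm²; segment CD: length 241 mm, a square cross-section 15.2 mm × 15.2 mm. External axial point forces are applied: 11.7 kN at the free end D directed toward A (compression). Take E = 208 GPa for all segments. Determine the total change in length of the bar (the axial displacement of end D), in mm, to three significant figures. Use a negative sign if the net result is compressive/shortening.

-0.126 mm

Internal axial forces (sectioning from the free end, tension +): N_CD = -11.7 kN, N_BC = -11.7 kN, N_AB = -11.7 kN.
A_AB = 748.5 mm².
A_CD = 231 mm².
δ_AB = -11700·690/(748.5·208000) = -0.05185 mm
δ_BC = -11700·853/(3170·208000) = -0.01514 mm
δ_CD = -11700·241/(231·208000) = -0.05867 mm
δ = Σδ_i = -0.1257 mm.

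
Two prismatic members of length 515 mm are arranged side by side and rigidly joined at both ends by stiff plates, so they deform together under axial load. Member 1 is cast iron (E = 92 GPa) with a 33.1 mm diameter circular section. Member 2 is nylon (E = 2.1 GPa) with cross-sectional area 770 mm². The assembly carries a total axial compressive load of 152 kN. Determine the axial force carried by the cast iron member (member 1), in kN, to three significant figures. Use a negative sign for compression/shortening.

A_1 = 860.5 mm².
Equal strain + equilibrium ⇒ each member carries load in proportion to AE: A₁E₁ = 79170000 N, A₂E₂ = 1617000 N, ΣAE = 80780000 N.
F₁ = P·A₁E₁/ΣAE = -152000·79170000/80780000 = -149000 N.

-149 kN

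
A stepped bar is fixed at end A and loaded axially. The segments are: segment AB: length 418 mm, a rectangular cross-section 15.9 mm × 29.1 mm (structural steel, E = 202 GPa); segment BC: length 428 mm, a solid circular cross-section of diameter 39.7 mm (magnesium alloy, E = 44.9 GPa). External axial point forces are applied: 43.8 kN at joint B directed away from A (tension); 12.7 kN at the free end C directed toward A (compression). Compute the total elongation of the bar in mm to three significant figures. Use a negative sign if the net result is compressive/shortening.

0.0413 mm

Internal axial forces (sectioning from the free end, tension +): N_BC = -12.7 kN, N_AB = 31.1 kN.
A_AB = 462.7 mm².
A_BC = 1238 mm².
δ_AB = 31100·418/(462.7·202000) = 0.1391 mm
δ_BC = -12700·428/(1238·44900) = -0.0978 mm
δ = Σδ_i = 0.04129 mm.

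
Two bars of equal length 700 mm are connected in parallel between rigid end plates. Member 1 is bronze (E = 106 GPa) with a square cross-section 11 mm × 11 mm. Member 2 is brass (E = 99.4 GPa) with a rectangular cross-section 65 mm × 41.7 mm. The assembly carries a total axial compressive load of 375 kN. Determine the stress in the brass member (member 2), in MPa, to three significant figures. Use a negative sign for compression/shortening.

-132 MPa

A_1 = 121 mm².
A_2 = 2710 mm².
Equal strain + equilibrium ⇒ each member carries load in proportion to AE: A₁E₁ = 12830000 N, A₂E₂ = 269400000 N, ΣAE = 282200000 N.
σ₂ = P·E₂/ΣAE = -375000·99400/282200000 = -132.1 MPa.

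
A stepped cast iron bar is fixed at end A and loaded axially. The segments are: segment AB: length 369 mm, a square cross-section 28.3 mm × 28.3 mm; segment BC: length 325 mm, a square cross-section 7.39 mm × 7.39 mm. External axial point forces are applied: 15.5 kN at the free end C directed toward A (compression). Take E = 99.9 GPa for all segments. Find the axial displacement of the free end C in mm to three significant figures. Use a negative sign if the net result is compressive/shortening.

-0.995 mm

Internal axial forces (sectioning from the free end, tension +): N_BC = -15.5 kN, N_AB = -15.5 kN.
A_AB = 800.9 mm².
A_BC = 54.61 mm².
δ_AB = -15500·369/(800.9·99900) = -0.07149 mm
δ_BC = -15500·325/(54.61·99900) = -0.9233 mm
δ = Σδ_i = -0.9948 mm.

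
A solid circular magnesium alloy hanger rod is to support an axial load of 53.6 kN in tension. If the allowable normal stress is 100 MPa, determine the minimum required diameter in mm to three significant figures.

Required area A ≥ P/σ_allow = 53600/100 = 536 mm².
For a solid circular section, d ≥ √(4A/π) = 26.12 mm.

26.1 mm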